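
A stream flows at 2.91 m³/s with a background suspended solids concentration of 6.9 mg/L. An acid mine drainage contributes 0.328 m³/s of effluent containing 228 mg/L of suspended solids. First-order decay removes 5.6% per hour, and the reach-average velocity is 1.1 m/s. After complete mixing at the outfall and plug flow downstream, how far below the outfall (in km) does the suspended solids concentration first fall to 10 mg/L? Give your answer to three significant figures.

Mixed concentration C = ΣQC/ΣQ = (2.910·6.900 + 0.3280·228.0) / 3.238 = 94.86/3.238 = 29.30 mg/L.
5.6%/h lost → k = −ln(1 − 0.056) = 0.05763 h⁻¹.
Set 29.30·exp(−k·t) = 10 → t = ln(29.30/10)/k = 67150 s = 18.65 h.
Distance = v·t = 1.1·67150 = 73860 m = 73.86 km.

73.9 km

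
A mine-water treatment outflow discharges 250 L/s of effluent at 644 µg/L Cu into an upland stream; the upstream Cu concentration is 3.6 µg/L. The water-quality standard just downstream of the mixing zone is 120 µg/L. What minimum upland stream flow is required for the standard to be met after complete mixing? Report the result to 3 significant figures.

1130 L/s

Set C_mix = 120: (Q·3.600 + 250.0·644.0) / (Q + 250.0) = 120
→ Q = 250.0·(644.0 − 120)/(120 − 3.600) = 1125 L/s.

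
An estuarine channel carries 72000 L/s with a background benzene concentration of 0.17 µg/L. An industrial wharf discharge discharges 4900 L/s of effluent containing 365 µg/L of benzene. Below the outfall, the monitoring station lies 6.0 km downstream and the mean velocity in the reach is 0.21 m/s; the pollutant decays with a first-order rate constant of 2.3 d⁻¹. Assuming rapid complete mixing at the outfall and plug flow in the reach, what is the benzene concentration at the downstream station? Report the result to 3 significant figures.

Conservation of mass: C = (72000·0.1700 + 4900·365.0) / 76900 = 1801000/76900 = 23.42 µg/L.
Travel time t = 6.0·1000 / 0.21 = 28570 s = 7.937 h.
First-order decay: C = 23.42·exp(−k·t) = 23.42·0.4674 = 10.94 µg/L.

10.9 µg/L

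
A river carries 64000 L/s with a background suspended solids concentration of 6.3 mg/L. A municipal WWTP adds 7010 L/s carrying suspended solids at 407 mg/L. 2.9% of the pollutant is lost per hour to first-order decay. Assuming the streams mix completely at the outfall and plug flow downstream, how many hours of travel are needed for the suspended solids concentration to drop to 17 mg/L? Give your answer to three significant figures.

33.7 h

Mass balance: C = (64000·6.300 + 7010·407.0) / 71010 = 3256000/71010 = 45.86 mg/L.
2.9%/h lost → k = −ln(1 − 0.029) = 0.02943 h⁻¹.
45.86·exp(−k·t) = 17 → t = ln(45.86/17)/k = 121400 s = 33.72 h.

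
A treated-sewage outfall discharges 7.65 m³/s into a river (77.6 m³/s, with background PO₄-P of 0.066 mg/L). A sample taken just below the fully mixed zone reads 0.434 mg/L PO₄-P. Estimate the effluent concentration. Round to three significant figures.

Mass balance: 77.60·0.06600 + 7.650·Cₑ = 85.25·0.4340
→ Cₑ = (85.25·0.4340 − 77.60·0.06600) / 7.650 = 4.167 mg/L.

4.17 mg/L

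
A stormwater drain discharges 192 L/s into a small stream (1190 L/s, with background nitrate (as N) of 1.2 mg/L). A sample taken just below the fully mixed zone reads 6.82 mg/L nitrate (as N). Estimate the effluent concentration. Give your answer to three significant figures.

41.7 mg/L

Mass balance: 1190·1.200 + 192.0·Cₑ = 1382·6.820
→ Cₑ = (1382·6.820 − 1190·1.200) / 192.0 = 41.65 mg/L.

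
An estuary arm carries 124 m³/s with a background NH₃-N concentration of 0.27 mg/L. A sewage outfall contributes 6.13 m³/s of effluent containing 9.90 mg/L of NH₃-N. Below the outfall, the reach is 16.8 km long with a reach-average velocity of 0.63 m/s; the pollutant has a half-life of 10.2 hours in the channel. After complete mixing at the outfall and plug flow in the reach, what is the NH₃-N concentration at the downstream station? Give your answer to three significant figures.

Flow-weighted average: C = (124.0·0.2700 + 6.130·9.900) / 130.1 = 94.17/130.1 = 0.7236 mg/L.
Travel time t = 16.8·1000 / 0.63 = 26670 s = 7.407 h.
Half-life 10.2 h → k = ln 2 / 10.2 = 0.06796 h⁻¹ = 1.631 d⁻¹.
Decay over the reach: 0.7236·exp(−kt) = 0.7236·0.6045 = 0.4374 mg/L.

0.437 mg/L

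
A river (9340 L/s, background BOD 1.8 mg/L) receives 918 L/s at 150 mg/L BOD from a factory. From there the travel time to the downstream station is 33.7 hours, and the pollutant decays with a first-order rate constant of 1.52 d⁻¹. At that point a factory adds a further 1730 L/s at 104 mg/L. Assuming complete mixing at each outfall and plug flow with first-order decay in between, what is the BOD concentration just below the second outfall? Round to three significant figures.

Flow-weighted average: C = (9340·1.800 + 918.0·150.0) / 10260 = 154500/10260 = 15.06 mg/L; combined flow 10260 L/s.
First-order decay: C = 15.06·exp(−k·t) = 15.06·0.1183 = 1.782 mg/L.
At the second outfall, C = (10260·1.782 + 1730·104.0) / (10260 + 1730) = 16.53 mg/L.

16.5 mg/L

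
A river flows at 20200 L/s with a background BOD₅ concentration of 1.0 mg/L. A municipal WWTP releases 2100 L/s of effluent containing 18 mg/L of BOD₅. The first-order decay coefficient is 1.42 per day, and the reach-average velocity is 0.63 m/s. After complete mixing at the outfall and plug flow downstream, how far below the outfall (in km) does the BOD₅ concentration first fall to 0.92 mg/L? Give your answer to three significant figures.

Mixed concentration C = ΣQC/ΣQ = (20200·1.000 + 2100·18.00) / 22300 = 58000/22300 = 2.601 mg/L.
Set 2.601·exp(−k·t) = 0.92 → t = ln(2.601/0.92)/k = 63230 s = 17.56 h.
Distance = v·t = 0.63·63230 = 39840 m = 39.84 km.

39.8 km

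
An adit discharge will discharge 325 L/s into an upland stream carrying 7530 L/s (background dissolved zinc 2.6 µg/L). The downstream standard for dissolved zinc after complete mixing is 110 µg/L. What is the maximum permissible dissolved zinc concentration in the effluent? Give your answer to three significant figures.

2600 µg/L

At the limit, (Qr·Cr + Qe·Cₑ)/(Qr + Qe) = 110:
Cₑ = (7855·110 − 7530·2.600) / 325.0 = 2598 µg/L.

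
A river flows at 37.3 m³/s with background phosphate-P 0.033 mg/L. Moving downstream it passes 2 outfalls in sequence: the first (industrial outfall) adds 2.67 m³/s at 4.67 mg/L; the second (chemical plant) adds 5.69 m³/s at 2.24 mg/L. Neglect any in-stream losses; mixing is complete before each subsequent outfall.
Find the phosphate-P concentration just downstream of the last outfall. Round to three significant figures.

0.579 mg/L

Outfall 1: combined Q = 39.97 m³/s; C = (37.30·0.03300 + 2.670·4.670)/39.97 = 0.3428 mg/L.
Outfall 2: combined Q = 45.66 m³/s; C = (39.97·0.3428 + 5.690·2.240)/45.66 = 0.5792 mg/L.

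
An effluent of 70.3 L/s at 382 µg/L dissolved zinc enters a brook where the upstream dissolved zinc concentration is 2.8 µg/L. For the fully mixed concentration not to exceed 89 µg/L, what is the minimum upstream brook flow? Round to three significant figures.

Set C_mix = 89: (Q·2.800 + 70.30·382.0) / (Q + 70.30) = 89
→ Q = 70.30·(382.0 − 89)/(89 − 2.800) = 239.0 L/s.

239 L/s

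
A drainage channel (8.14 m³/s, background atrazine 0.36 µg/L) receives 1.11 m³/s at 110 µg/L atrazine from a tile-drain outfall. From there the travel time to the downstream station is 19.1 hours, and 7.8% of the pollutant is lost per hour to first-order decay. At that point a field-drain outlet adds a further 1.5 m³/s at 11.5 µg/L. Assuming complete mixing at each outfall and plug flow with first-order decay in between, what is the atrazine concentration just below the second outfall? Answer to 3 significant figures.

Mixed concentration C = ΣQC/ΣQ = (8.140·0.3600 + 1.110·110.0) / 9.250 = 125.0/9.250 = 13.52 µg/L; combined flow 9.250 m³/s.
7.8%/h lost → k = −ln(1 − 0.078) = 0.08121 h⁻¹.
First-order decay: C = 13.52·exp(−k·t) = 13.52·0.2120 = 2.866 µg/L.
Second outfall: C = (9.250·2.866 + 1.500·11.50)/10.75 = 4.071 µg/L.

4.07 µg/L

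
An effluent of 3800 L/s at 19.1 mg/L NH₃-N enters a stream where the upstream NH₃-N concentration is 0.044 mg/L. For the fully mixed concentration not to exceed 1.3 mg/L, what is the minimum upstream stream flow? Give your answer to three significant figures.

Set C_mix = 1.3: (Q·0.04400 + 3800·19.10) / (Q + 3800) = 1.3
→ Q = 3800·(19.10 − 1.3)/(1.3 − 0.04400) = 53850 L/s.

53900 L/s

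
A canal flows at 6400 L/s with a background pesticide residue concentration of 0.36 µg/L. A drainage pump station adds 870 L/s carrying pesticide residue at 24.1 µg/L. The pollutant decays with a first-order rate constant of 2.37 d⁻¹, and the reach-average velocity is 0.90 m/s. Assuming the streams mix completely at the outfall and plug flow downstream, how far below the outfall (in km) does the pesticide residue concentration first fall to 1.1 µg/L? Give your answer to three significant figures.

Flow-weighted average: C = (6400·0.3600 + 870.0·24.10) / 7270 = 23270/7270 = 3.201 µg/L.
Set 3.201·exp(−k·t) = 1.1 → t = ln(3.201/1.1)/k = 38940 s = 10.82 h.
Distance = v·t = 0.90·38940 = 35050 m = 35.05 km.

35.0 km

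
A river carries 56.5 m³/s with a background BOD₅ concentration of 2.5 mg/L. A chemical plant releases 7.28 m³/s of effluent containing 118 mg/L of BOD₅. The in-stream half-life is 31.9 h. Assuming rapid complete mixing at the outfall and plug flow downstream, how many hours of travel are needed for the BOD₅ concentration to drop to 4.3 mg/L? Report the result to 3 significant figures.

Conservation of mass: C = (56.50·2.500 + 7.280·118.0) / 63.78 = 1000/63.78 = 15.68 mg/L.
Half-life 31.9 h → k = ln 2 / 31.9 = 0.02173 h⁻¹ = 0.5215 d⁻¹.
15.68·exp(−k·t) = 4.3 → t = ln(15.68/4.3)/k = 214400 s = 59.55 h.

59.6 h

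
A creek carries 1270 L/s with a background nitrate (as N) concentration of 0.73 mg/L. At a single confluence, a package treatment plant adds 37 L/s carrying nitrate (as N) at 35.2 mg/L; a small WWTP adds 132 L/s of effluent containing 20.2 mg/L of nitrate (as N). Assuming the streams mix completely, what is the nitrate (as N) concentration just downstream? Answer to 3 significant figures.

Mixed concentration C = ΣQC/ΣQ = (1270·0.7300 + 37.00·35.20 + 132.0·20.20) / 1439 = 4896/1439 = 3.402 mg/L.

3.40 mg/L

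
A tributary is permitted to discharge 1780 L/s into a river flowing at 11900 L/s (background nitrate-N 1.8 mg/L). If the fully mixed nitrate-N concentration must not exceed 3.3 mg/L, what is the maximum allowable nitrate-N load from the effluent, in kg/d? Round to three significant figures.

Mass balance at the limit: 11900·1.800 + 1780·Cₑ = 13680·3.3 → Cₑ = 13.33 mg/L.
1780 L/s = 1.780 m³/s. Load = 1.780 m³/s × 13.33 g/m³ × 86 400 s/d = 2050 kg/d.

2050 kg/d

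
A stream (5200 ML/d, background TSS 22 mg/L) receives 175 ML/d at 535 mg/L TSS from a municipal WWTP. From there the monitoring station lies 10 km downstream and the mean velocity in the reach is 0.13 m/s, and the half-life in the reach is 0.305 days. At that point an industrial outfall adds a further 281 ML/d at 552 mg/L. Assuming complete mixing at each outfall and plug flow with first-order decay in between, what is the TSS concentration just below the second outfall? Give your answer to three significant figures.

32.3 mg/L

After mixing, C = (5200·22.00 + 175.0·535.0) / 5375 = 208000/5375 = 38.70 mg/L; combined flow 5375 ML/d.
Travel time t = 10·1000 / 0.13 = 76920 s = 21.37 h.
Half-life 0.305 d → k = ln 2 / 0.305 = 2.273 d⁻¹.
First-order decay: C = 38.70·exp(−k·t) = 38.70·0.1322 = 5.117 mg/L.
At the second outfall, C = (5375·5.117 + 281.0·552.0) / (5375 + 281.0) = 32.29 mg/L.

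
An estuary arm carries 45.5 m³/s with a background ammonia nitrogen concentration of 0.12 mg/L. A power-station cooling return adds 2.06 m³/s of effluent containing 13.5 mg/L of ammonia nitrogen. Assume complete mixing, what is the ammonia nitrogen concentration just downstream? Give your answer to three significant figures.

0.700 mg/L

Mass balance: C = (45.50·0.1200 + 2.060·13.50) / 47.56 = 33.27/47.56 = 0.6995 mg/L.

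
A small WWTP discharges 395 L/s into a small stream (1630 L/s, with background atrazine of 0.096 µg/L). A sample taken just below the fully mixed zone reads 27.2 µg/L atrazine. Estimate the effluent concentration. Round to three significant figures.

139 µg/L

Mass balance: 1630·0.09600 + 395.0·Cₑ = 2025·27.20
→ Cₑ = (2025·27.20 − 1630·0.09600) / 395.0 = 139.0 µg/L.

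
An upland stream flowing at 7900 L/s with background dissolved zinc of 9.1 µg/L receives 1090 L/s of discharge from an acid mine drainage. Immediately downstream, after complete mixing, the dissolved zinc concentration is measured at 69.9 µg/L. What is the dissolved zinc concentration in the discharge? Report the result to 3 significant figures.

511 µg/L

Mass balance: 7900·9.100 + 1090·Cₑ = 8990·69.90
→ Cₑ = (8990·69.90 − 7900·9.100) / 1090 = 510.6 µg/L.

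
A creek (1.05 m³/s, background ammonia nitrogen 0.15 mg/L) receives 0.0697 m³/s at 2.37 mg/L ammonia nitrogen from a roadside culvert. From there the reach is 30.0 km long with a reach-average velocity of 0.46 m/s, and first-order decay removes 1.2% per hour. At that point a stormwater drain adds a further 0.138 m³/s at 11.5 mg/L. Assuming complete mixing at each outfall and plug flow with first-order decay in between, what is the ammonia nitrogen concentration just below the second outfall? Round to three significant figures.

Conservation of mass: C = (1.050·0.1500 + 0.06970·2.370) / 1.120 = 0.3227/1.120 = 0.2882 mg/L; combined flow 1.120 m³/s.
Travel time t = 30.0·1000 / 0.46 = 65220 s = 18.12 h.
1.2%/h lost → k = −ln(1 − 0.012) = 0.01207 h⁻¹.
After decay, C = 0.2882 × e^(−kt) = 0.2882 × 0.8036 = 0.2316 mg/L.
Second outfall: C = (1.120·0.2316 + 0.1380·11.50)/1.258 = 1.468 mg/L.

1.47 mg/L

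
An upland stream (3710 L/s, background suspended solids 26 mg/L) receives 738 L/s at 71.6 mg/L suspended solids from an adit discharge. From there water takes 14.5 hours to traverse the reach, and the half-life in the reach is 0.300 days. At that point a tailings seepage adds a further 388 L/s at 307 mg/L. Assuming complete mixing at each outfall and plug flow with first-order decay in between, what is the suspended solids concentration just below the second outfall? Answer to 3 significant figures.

After mixing, C = (3710·26.00 + 738.0·71.60) / 4448 = 149300/4448 = 33.57 mg/L; combined flow 4448 L/s.
Half-life 0.300 d → k = ln 2 / 0.300 = 2.310 d⁻¹.
Applying C = C₀e^(−kt): 33.57 × 0.2476 = 8.311 mg/L.
At the second outfall, C = (4448·8.311 + 388.0·307.0) / (4448 + 388.0) = 32.28 mg/L.

32.3 mg/L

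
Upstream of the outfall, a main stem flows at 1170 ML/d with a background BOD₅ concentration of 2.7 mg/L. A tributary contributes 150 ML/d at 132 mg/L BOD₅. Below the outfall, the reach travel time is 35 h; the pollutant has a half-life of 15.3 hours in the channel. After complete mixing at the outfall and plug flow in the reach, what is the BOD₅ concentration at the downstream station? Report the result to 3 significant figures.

Mass balance: C = (1170·2.700 + 150.0·132.0) / 1320 = 22960/1320 = 17.39 mg/L.
Half-life 15.3 h → k = ln 2 / 15.3 = 0.04530 h⁻¹ = 1.087 d⁻¹.
First-order decay: C = 17.39·exp(−k·t) = 17.39·0.2048 = 3.562 mg/L.

3.56 mg/L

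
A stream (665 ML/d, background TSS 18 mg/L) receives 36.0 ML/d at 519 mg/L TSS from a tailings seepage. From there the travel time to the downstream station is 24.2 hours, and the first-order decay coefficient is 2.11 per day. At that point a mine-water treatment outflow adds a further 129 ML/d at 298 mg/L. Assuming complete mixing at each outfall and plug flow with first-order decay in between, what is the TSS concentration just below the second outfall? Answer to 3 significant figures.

50.7 mg/L

Flow-weighted average: C = (665.0·18.00 + 36.00·519.0) / 701.0 = 30650/701.0 = 43.73 mg/L; combined flow 701.0 ML/d.
After decay, C = 43.73 × e^(−kt) = 43.73 × 0.1191 = 5.209 mg/L.
At the second outfall, C = (701.0·5.209 + 129.0·298.0) / (701.0 + 129.0) = 50.72 mg/L.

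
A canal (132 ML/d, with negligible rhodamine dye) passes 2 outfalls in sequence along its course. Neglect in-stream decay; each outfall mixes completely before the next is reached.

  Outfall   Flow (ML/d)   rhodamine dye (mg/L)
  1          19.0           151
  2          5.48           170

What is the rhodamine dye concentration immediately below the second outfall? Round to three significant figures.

24.3 mg/L

After outfall 1: Q = 132.0 + 19.00 = 151.0 ML/d; C = (132.0·0 + 19.00·151.0)/151.0 = 19.00 mg/L.
After outfall 2: Q = 151.0 + 5.480 = 156.5 ML/d; C = (151.0·19.00 + 5.480·170.0)/156.5 = 24.29 mg/L.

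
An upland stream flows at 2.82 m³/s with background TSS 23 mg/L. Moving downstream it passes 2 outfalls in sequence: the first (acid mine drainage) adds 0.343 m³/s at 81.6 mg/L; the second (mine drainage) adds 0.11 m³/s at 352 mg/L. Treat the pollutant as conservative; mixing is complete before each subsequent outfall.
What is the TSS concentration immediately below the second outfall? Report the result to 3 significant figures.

40.2 mg/L

After outfall 1: Q = 2.820 + 0.3430 = 3.163 m³/s; C = (2.820·23.00 + 0.3430·81.60)/3.163 = 29.35 mg/L.
After outfall 2: Q = 3.163 + 0.1100 = 3.273 m³/s; C = (3.163·29.35 + 0.1100·352.0)/3.273 = 40.20 mg/L.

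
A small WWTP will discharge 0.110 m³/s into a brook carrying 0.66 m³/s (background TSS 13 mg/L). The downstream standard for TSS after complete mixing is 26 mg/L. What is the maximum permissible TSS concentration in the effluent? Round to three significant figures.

At the limit, (Qr·Cr + Qe·Cₑ)/(Qr + Qe) = 26:
Cₑ = (0.7700·26 − 0.6600·13.00) / 0.1100 = 104.0 mg/L.

104 mg/L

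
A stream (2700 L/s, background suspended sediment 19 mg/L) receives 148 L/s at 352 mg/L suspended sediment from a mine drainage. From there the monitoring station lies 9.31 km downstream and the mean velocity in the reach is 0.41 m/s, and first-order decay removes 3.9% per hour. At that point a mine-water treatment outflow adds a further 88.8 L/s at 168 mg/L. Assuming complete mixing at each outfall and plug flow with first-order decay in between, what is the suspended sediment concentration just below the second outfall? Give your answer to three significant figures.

32.5 mg/L

After mixing, C = (2700·19.00 + 148.0·352.0) / 2848 = 103400/2848 = 36.30 mg/L; combined flow 2848 L/s.
Travel time t = 9.31·1000 / 0.41 = 22710 s = 6.308 h.
3.9%/h lost → k = −ln(1 − 0.039) = 0.03978 h⁻¹.
After decay, C = 36.30 × e^(−kt) = 36.30 × 0.7781 = 28.25 mg/L.
At the second outfall, C = (2848·28.25 + 88.80·168.0) / (2848 + 88.80) = 32.47 mg/L.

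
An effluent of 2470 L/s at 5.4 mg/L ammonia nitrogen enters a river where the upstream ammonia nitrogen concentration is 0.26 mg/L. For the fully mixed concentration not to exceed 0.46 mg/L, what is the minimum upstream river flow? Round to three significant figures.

Set C_mix = 0.46: (Q·0.2600 + 2470·5.400) / (Q + 2470) = 0.46
→ Q = 2470·(5.400 − 0.46)/(0.46 − 0.2600) = 61010 L/s.

61000 L/s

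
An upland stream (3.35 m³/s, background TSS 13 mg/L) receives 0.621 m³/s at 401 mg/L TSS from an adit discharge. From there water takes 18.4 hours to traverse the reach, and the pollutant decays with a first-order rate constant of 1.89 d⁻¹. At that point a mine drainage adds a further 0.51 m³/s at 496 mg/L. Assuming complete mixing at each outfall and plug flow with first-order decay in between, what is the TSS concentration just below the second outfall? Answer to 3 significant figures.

Flow-weighted average: C = (3.350·13.00 + 0.6210·401.0) / 3.971 = 292.6/3.971 = 73.68 mg/L; combined flow 3.971 m³/s.
Applying C = C₀e^(−kt): 73.68 × 0.2348 = 17.30 mg/L.
At the second outfall, C = (3.971·17.30 + 0.5100·496.0) / (3.971 + 0.5100) = 71.78 mg/L.

71.8 mg/L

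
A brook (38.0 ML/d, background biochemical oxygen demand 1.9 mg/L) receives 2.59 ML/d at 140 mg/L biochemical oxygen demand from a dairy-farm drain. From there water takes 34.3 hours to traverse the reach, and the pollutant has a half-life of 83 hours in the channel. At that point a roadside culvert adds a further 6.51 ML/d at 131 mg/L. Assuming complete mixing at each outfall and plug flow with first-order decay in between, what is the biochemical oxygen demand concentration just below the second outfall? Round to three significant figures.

Mixed concentration C = ΣQC/ΣQ = (38.00·1.900 + 2.590·140.0) / 40.59 = 434.8/40.59 = 10.71 mg/L; combined flow 40.59 ML/d.
Half-life 83 h → k = ln 2 / 83 = 0.008351 h⁻¹ = 0.2004 d⁻¹.
First-order decay: C = 10.71·exp(−k·t) = 10.71·0.7509 = 8.044 mg/L.
Second outfall: C = (40.59·8.044 + 6.510·131.0)/47.10 = 25.04 mg/L.

25.0 mg/L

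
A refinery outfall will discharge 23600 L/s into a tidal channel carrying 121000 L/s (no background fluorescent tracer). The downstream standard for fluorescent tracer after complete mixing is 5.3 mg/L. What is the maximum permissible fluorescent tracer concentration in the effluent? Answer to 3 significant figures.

32.5 mg/L

At the limit, (Qr·Cr + Qe·Cₑ)/(Qr + Qe) = 5.3:
Cₑ = (144600·5.3 − 121000·0) / 23600 = 32.47 mg/L.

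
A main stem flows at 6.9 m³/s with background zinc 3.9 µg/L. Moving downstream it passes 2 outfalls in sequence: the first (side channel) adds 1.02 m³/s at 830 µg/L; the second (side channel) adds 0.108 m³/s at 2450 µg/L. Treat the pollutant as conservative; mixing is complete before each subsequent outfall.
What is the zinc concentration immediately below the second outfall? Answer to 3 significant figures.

142 µg/L

Below outfall 1: Q → 7.920 m³/s, C = (6.900·3.900 + 1.020·830.0)/7.920 = 110.3 µg/L.
Below outfall 2: Q → 8.028 m³/s, C = (7.920·110.3 + 0.1080·2450)/8.028 = 141.8 µg/L.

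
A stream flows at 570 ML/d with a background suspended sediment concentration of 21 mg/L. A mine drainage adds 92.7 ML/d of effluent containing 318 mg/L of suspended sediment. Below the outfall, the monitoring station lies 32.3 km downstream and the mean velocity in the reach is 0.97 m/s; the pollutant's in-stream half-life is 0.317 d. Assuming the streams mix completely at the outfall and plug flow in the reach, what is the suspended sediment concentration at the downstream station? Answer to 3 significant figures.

After mixing, C = (570.0·21.00 + 92.70·318.0) / 662.7 = 41450/662.7 = 62.55 mg/L.
Travel time t = 32.3·1000 / 0.97 = 33300 s = 9.250 h.
Half-life 0.317 d → k = ln 2 / 0.317 = 2.187 d⁻¹.
Applying C = C₀e^(−kt): 62.55 × 0.4305 = 26.93 mg/L.

26.9 mg/L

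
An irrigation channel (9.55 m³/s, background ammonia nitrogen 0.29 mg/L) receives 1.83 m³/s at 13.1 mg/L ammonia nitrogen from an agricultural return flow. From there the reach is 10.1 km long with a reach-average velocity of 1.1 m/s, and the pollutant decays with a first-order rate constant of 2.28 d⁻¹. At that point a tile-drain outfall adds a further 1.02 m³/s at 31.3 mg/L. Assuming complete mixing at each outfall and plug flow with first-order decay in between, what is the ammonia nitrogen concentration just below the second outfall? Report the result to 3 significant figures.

Mass balance: C = (9.550·0.2900 + 1.830·13.10) / 11.38 = 26.74/11.38 = 2.350 mg/L; combined flow 11.38 m³/s.
Travel time t = 10.1·1000 / 1.1 = 9182 s = 2.551 h.
Decay over the reach: 2.350·exp(−kt) = 2.350·0.7848 = 1.844 mg/L.
At the second outfall, C = (11.38·1.844 + 1.020·31.30) / (11.38 + 1.020) = 4.267 mg/L.

4.27 mg/L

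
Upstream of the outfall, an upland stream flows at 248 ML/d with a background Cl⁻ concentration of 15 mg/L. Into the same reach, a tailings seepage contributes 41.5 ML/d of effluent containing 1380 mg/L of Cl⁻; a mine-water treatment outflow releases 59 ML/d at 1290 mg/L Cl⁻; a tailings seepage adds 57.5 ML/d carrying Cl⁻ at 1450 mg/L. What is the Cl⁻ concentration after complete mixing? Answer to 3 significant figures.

543 mg/L

Conservation of mass: C = (248.0·15.00 + 41.50·1380 + 59.00·1290 + 57.50·1450) / 406.0 = 220500/406.0 = 543.0 mg/L.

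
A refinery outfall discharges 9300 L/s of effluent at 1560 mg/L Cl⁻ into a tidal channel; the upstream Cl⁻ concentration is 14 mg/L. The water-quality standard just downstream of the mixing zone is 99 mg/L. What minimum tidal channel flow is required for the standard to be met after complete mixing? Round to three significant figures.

Set C_mix = 99: (Q·14.00 + 9300·1560) / (Q + 9300) = 99
→ Q = 9300·(1560 − 99)/(99 − 14.00) = 159900 L/s.

160000 L/s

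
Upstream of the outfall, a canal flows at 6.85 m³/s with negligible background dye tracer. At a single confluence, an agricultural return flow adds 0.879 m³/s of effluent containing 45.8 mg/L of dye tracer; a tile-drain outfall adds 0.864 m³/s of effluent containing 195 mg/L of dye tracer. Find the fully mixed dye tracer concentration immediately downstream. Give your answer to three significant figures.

Conservation of mass: C = (6.850·0 + 0.8790·45.80 + 0.8640·195.0) / 8.593 = 208.7/8.593 = 24.29 mg/L.

24.3 mg/L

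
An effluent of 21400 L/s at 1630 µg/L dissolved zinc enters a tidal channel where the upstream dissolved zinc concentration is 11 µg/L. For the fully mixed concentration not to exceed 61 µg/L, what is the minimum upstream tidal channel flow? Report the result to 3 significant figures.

Set C_mix = 61: (Q·11.00 + 21400·1630) / (Q + 21400) = 61
→ Q = 21400·(1630 − 61)/(61 − 11.00) = 671500 L/s.

672000 L/s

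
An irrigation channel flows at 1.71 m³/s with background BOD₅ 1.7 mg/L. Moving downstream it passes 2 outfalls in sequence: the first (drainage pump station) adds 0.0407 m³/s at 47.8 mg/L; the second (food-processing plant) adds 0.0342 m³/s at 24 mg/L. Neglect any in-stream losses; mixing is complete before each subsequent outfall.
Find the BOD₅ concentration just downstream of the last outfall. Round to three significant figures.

After outfall 1: Q = 1.710 + 0.04070 = 1.751 m³/s; C = (1.710·1.700 + 0.04070·47.80)/1.751 = 2.772 mg/L.
After outfall 2: Q = 1.751 + 0.03420 = 1.785 m³/s; C = (1.751·2.772 + 0.03420·24.00)/1.785 = 3.178 mg/L.

3.18 mg/L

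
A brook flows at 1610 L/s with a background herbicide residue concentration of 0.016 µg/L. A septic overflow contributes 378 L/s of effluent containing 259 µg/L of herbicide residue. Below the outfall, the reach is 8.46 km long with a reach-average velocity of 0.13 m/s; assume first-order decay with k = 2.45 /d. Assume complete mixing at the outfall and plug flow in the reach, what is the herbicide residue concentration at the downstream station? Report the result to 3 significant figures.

7.78 µg/L

Conservation of mass: C = (1610·0.01600 + 378.0·259.0) / 1988 = 97930/1988 = 49.26 µg/L.
Travel time t = 8.46·1000 / 0.13 = 65080 s = 18.08 h.
First-order decay: C = 49.26·exp(−k·t) = 49.26·0.1580 = 7.781 µg/L.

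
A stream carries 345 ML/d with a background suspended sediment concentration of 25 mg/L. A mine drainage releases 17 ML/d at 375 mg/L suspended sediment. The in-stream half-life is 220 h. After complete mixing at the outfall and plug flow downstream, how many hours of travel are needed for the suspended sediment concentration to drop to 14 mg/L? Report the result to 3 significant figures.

344 h

Mixed concentration C = ΣQC/ΣQ = (345.0·25.00 + 17.00·375.0) / 362.0 = 15000/362.0 = 41.44 mg/L.
Half-life 220 h → k = ln 2 / 220 = 0.003151 h⁻¹ = 0.07562 d⁻¹.
41.44·exp(−k·t) = 14 → t = ln(41.44/14)/k = 1240000 s = 344.4 h.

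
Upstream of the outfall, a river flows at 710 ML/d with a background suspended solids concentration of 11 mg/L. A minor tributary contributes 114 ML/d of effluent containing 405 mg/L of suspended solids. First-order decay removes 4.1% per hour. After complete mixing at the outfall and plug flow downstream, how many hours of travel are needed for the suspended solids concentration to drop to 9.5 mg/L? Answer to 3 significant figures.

46.1 h

After mixing, C = (710.0·11.00 + 114.0·405.0) / 824.0 = 53980/824.0 = 65.51 mg/L.
4.1%/h lost → k = −ln(1 − 0.041) = 0.04186 h⁻¹.
65.51·exp(−k·t) = 9.5 → t = ln(65.51/9.5)/k = 166000 s = 46.12 h.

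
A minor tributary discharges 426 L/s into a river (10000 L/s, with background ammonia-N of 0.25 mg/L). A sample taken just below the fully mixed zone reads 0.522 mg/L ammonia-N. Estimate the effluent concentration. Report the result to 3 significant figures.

6.91 mg/L

Mass balance: 10000·0.2500 + 426.0·Cₑ = 10430·0.5220
→ Cₑ = (10430·0.5220 − 10000·0.2500) / 426.0 = 6.907 mg/L.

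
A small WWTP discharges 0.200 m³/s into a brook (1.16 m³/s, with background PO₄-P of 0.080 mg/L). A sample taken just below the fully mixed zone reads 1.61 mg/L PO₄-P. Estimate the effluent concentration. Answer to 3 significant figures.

Mass balance: 1.160·0.08000 + 0.2000·Cₑ = 1.360·1.610
→ Cₑ = (1.360·1.610 − 1.160·0.08000) / 0.2000 = 10.48 mg/L.

10.5 mg/L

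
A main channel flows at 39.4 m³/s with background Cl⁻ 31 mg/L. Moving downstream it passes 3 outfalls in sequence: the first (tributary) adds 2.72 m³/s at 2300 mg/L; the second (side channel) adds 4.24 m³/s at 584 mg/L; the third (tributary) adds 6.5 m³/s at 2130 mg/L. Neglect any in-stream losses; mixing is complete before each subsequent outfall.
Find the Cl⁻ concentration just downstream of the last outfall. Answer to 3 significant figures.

450 mg/L

After outfall 1: Q = 39.40 + 2.720 = 42.12 m³/s; C = (39.40·31.00 + 2.720·2300)/42.12 = 177.5 mg/L.
After outfall 2: Q = 42.12 + 4.240 = 46.36 m³/s; C = (42.12·177.5 + 4.240·584.0)/46.36 = 214.7 mg/L.
After outfall 3: Q = 46.36 + 6.500 = 52.86 m³/s; C = (46.36·214.7 + 6.500·2130)/52.86 = 450.2 mg/L.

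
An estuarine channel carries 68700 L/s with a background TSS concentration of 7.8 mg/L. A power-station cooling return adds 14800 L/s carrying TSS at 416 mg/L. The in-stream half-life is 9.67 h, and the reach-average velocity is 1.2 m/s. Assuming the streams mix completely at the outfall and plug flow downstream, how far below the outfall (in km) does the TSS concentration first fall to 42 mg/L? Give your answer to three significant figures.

Conservation of mass: C = (68700·7.800 + 14800·416.0) / 83500 = 6693000/83500 = 80.15 mg/L.
Half-life 9.67 h → k = ln 2 / 9.67 = 0.07168 h⁻¹ = 1.720 d⁻¹.
Set 80.15·exp(−k·t) = 42 → t = ln(80.15/42)/k = 32460 s = 9.016 h.
Distance = v·t = 1.2·32460 = 38950 m = 38.95 km.

38.9 km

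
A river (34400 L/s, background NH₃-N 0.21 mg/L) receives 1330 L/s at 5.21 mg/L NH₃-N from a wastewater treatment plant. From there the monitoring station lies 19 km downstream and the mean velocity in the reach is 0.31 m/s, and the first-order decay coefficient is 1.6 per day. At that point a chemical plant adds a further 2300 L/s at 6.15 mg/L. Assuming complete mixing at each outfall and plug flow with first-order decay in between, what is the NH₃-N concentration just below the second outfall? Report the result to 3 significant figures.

0.492 mg/L

Mass balance: C = (34400·0.2100 + 1330·5.210) / 35730 = 14150/35730 = 0.3961 mg/L; combined flow 35730 L/s.
Travel time t = 19·1000 / 0.31 = 61290 s = 17.03 h.
Applying C = C₀e^(−kt): 0.3961 × 0.3214 = 0.1273 mg/L.
Second outfall: C = (35730·0.1273 + 2300·6.150)/38030 = 0.4916 mg/L.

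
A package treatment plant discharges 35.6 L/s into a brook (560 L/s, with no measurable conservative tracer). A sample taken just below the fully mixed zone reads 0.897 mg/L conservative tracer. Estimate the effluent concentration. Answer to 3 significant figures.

15.0 mg/L

Mass balance: 560.0·0 + 35.60·Cₑ = 595.6·0.8970
→ Cₑ = (595.6·0.8970 − 560.0·0) / 35.60 = 15.01 mg/L.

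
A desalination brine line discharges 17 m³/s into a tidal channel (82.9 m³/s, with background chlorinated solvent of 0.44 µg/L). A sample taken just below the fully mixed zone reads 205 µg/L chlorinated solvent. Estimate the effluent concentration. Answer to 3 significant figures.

Mass balance: 82.90·0.4400 + 17.00·Cₑ = 99.90·205.0
→ Cₑ = (99.90·205.0 − 82.90·0.4400) / 17.00 = 1203 µg/L.

1200 µg/L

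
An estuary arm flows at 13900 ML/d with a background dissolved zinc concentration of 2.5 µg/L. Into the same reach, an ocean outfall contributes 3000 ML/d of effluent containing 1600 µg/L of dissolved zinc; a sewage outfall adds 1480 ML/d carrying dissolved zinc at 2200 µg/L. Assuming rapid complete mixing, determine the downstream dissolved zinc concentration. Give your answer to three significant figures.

440 µg/L

Flow-weighted average: C = (13900·2.500 + 3000·1600 + 1480·2200) / 18380 = 8091000/18380 = 440.2 µg/L.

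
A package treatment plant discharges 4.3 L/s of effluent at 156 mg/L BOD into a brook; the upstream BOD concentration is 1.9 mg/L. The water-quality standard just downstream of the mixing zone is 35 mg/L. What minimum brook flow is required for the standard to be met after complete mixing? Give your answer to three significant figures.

Set C_mix = 35: (Q·1.900 + 4.300·156.0) / (Q + 4.300) = 35
→ Q = 4.300·(156.0 − 35)/(35 − 1.900) = 15.72 L/s.

15.7 L/s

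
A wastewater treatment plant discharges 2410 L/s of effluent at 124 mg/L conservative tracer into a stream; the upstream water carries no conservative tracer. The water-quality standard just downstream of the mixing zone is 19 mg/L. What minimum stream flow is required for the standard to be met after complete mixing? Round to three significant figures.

13300 L/s

Set C_mix = 19: (Q·0 + 2410·124.0) / (Q + 2410) = 19
→ Q = 2410·(124.0 − 19)/(19 − 0) = 13320 L/s.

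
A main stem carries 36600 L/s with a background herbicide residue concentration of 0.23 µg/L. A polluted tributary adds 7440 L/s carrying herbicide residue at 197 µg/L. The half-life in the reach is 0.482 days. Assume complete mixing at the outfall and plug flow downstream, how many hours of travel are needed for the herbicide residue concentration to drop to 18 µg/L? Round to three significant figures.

After mixing, C = (36600·0.2300 + 7440·197.0) / 44040 = 1474000/44040 = 33.47 µg/L.
Half-life 0.482 d → k = ln 2 / 0.482 = 1.438 d⁻¹.
33.47·exp(−k·t) = 18 → t = ln(33.47/18)/k = 37270 s = 10.35 h.

10.4 h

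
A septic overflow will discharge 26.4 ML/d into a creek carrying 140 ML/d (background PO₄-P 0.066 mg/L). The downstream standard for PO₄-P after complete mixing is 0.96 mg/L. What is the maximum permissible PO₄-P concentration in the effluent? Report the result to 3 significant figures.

At the limit, (Qr·Cr + Qe·Cₑ)/(Qr + Qe) = 0.96:
Cₑ = (166.4·0.96 − 140.0·0.06600) / 26.40 = 5.701 mg/L.

5.70 mg/L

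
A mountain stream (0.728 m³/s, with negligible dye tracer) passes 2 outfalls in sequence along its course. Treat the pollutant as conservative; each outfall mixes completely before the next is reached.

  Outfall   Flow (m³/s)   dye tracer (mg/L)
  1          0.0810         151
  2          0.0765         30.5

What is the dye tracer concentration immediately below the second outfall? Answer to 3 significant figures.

16.4 mg/L

After outfall 1: Q = 0.7280 + 0.08100 = 0.8090 m³/s; C = (0.7280·0 + 0.08100·151.0)/0.8090 = 15.12 mg/L.
After outfall 2: Q = 0.8090 + 0.07650 = 0.8855 m³/s; C = (0.8090·15.12 + 0.07650·30.50)/0.8855 = 16.45 mg/L.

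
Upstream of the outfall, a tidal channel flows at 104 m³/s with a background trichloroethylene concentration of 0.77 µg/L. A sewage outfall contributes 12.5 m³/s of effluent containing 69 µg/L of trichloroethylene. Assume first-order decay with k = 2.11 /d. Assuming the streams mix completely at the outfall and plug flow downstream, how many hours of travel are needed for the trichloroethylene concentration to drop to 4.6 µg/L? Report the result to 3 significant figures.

Mass balance: C = (104.0·0.7700 + 12.50·69.00) / 116.5 = 942.6/116.5 = 8.091 µg/L.
8.091·exp(−k·t) = 4.6 → t = ln(8.091/4.6)/k = 23120 s = 6.423 h.

6.42 h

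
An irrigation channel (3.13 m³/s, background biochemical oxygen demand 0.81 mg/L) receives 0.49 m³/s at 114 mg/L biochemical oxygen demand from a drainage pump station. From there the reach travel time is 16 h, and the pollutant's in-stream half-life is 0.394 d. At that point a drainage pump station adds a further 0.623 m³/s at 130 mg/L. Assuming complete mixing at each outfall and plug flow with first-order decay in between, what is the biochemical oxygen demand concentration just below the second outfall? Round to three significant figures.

Flow-weighted average: C = (3.130·0.8100 + 0.4900·114.0) / 3.620 = 58.40/3.620 = 16.13 mg/L; combined flow 3.620 m³/s.
Half-life 0.394 d → k = ln 2 / 0.394 = 1.759 d⁻¹.
Decay over the reach: 16.13·exp(−kt) = 16.13·0.3095 = 4.992 mg/L.
Second outfall: C = (3.620·4.992 + 0.6230·130.0)/4.243 = 23.35 mg/L.

23.3 mg/L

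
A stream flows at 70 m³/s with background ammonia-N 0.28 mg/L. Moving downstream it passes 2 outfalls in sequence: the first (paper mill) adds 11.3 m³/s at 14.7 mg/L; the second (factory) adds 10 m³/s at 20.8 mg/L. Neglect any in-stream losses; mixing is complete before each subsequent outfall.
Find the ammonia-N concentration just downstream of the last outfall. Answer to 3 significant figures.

Outfall 1: combined Q = 81.30 m³/s; C = (70.00·0.2800 + 11.30·14.70)/81.30 = 2.284 mg/L.
Outfall 2: combined Q = 91.30 m³/s; C = (81.30·2.284 + 10.00·20.80)/91.30 = 4.312 mg/L.

4.31 mg/L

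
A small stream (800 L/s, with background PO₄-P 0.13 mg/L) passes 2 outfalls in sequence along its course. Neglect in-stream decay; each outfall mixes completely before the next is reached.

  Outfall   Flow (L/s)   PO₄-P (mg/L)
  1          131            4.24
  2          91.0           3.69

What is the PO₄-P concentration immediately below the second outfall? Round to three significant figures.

0.974 mg/L

Outfall 1: combined Q = 931.0 L/s; C = (800.0·0.1300 + 131.0·4.240)/931.0 = 0.7083 mg/L.
Outfall 2: combined Q = 1022 L/s; C = (931.0·0.7083 + 91.00·3.690)/1022 = 0.9738 mg/L.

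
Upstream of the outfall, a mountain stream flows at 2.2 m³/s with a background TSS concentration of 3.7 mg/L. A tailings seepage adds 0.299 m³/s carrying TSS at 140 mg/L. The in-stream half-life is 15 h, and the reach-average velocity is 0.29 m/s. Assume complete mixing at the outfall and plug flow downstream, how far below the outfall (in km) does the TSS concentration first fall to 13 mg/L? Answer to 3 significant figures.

Mass balance: C = (2.200·3.700 + 0.2990·140.0) / 2.499 = 50.00/2.499 = 20.01 mg/L.
Half-life 15 h → k = ln 2 / 15 = 0.04621 h⁻¹ = 1.109 d⁻¹.
Set 20.01·exp(−k·t) = 13 → t = ln(20.01/13)/k = 33590 s = 9.331 h.
Distance = v·t = 0.29·33590 = 9742 m = 9.742 km.

9.74 km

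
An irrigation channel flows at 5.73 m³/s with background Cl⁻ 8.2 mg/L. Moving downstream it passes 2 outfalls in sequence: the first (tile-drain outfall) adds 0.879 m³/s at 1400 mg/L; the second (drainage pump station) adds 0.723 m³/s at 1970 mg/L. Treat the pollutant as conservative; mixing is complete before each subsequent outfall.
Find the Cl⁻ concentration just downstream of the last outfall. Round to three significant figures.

369 mg/L

Outfall 1: combined Q = 6.609 m³/s; C = (5.730·8.200 + 0.8790·1400)/6.609 = 193.3 mg/L.
Outfall 2: combined Q = 7.332 m³/s; C = (6.609·193.3 + 0.7230·1970)/7.332 = 368.5 mg/L.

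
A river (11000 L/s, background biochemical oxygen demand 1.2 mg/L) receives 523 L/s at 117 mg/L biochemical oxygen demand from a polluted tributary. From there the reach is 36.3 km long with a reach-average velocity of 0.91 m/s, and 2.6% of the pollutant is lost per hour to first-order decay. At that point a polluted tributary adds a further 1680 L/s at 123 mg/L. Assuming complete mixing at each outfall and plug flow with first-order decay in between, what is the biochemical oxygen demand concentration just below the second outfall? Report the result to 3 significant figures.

Mixed concentration C = ΣQC/ΣQ = (11000·1.200 + 523.0·117.0) / 11520 = 74390/11520 = 6.456 mg/L; combined flow 11520 L/s.
Travel time t = 36.3·1000 / 0.91 = 39890 s = 11.08 h.
2.6%/h lost → k = −ln(1 − 0.026) = 0.02634 h⁻¹.
Decay over the reach: 6.456·exp(−kt) = 6.456·0.7468 = 4.821 mg/L.
At the second outfall, C = (11520·4.821 + 1680·123.0) / (11520 + 1680) = 19.86 mg/L.

19.9 mg/L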